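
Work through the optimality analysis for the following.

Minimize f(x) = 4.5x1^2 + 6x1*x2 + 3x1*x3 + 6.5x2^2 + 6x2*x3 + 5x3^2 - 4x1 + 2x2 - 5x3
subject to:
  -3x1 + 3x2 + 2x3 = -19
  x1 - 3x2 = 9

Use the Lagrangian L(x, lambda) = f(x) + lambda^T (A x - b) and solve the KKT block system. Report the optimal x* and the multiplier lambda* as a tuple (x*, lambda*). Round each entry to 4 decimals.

Form the Lagrangian:
  L(x, lambda) = (1/2) x^T Q x + c^T x + lambda^T (A x - b)
Stationarity (grad_x L = 0): Q x + c + A^T lambda = 0.
Primal feasibility: A x = b.

This gives the KKT block system:
  [ Q   A^T ] [ x     ]   [-c ]
  [ A    0  ] [ lambda ] = [ b ]

Solving the linear system:
  x*      = (3.8419, -1.7194, -1.1581)
  lambda* = (7.6855, 6.2694)
  f(x*)   = 38.2919

x* = (3.8419, -1.7194, -1.1581), lambda* = (7.6855, 6.2694)


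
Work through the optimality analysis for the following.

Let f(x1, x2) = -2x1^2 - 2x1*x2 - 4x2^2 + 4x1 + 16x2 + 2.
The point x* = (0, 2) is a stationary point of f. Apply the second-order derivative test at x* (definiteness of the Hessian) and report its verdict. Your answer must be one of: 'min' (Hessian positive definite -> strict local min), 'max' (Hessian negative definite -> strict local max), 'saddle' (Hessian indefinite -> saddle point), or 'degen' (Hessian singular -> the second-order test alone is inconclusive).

Compute the Hessian H = grad^2 f:
  H = [[-4, -2], [-2, -8]]
Verify stationarity: grad f(x*) = H x* + g = (0, 0).
Eigenvalues of H: -8.8284, -3.1716.
Both eigenvalues < 0, so H is negative definite -> x* is a strict local max.

max


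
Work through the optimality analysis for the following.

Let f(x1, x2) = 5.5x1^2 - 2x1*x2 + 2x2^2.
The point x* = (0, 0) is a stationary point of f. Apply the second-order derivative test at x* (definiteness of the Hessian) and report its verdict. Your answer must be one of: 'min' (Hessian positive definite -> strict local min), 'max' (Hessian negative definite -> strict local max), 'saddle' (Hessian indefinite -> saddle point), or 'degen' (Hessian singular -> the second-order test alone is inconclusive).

Compute the Hessian H = grad^2 f:
  H = [[11, -2], [-2, 4]]
Verify stationarity: grad f(x*) = H x* + g = (0, 0).
Eigenvalues of H: 3.4689, 11.5311.
Both eigenvalues > 0, so H is positive definite -> x* is a strict local min.

min


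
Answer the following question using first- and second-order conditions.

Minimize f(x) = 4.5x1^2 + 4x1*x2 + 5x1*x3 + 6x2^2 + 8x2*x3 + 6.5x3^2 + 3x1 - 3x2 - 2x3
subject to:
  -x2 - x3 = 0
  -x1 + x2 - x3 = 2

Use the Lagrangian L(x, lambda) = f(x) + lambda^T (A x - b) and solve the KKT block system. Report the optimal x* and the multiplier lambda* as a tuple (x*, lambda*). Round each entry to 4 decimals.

Form the Lagrangian:
  L(x, lambda) = (1/2) x^T Q x + c^T x + lambda^T (A x - b)
Stationarity (grad_x L = 0): Q x + c + A^T lambda = 0.
Primal feasibility: A x = b.

This gives the KKT block system:
  [ Q   A^T ] [ x     ]   [-c ]
  [ A    0  ] [ lambda ] = [ b ]

Solving the linear system:
  x*      = (-0.5854, 0.7073, -0.7073)
  lambda* = (-5.4878, -2.9756)
  f(x*)   = 1.7439

x* = (-0.5854, 0.7073, -0.7073), lambda* = (-5.4878, -2.9756)


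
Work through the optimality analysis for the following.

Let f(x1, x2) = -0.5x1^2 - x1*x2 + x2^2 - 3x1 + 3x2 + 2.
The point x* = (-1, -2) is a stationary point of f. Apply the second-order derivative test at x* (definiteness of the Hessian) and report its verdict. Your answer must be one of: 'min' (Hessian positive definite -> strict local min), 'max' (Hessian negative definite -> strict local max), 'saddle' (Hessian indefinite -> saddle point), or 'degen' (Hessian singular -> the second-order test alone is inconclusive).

Compute the Hessian H = grad^2 f:
  H = [[-1, -1], [-1, 2]]
Verify stationarity: grad f(x*) = H x* + g = (0, 0).
Eigenvalues of H: -1.3028, 2.3028.
Eigenvalues have mixed signs, so H is indefinite -> x* is a saddle point.

saddle


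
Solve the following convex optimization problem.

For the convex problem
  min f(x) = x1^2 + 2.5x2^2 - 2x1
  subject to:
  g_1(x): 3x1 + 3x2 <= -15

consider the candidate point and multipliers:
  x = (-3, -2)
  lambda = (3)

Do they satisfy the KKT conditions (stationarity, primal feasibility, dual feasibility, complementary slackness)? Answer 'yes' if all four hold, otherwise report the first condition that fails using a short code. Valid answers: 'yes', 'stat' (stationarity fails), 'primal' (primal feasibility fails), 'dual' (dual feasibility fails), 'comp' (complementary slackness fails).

Gradient of f: grad f(x) = Q x + c = (-8, -10)
Constraint values g_i(x) = a_i^T x - b_i:
  g_1((-3, -2)) = 0
Stationarity residual: grad f(x) + sum_i lambda_i a_i = (1, -1)
  -> stationarity FAILS
Primal feasibility (all g_i <= 0): OK
Dual feasibility (all lambda_i >= 0): OK
Complementary slackness (lambda_i * g_i(x) = 0 for all i): OK

Verdict: the first failing condition is stationarity -> stat.

stat


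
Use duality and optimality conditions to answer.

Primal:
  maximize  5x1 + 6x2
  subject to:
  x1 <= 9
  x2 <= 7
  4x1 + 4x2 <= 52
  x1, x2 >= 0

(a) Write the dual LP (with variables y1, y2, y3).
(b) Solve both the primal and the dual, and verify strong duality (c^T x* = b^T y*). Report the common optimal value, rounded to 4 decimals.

The standard primal-dual pair for 'max c^T x s.t. A x <= b, x >= 0' is:
  Dual:  min b^T y  s.t.  A^T y >= c,  y >= 0.

So the dual LP is:
  minimize  9y1 + 7y2 + 52y3
  subject to:
    y1 + 4y3 >= 5
    y2 + 4y3 >= 6
    y1, y2, y3 >= 0

Solving the primal: x* = (6, 7).
  primal value c^T x* = 72.
Solving the dual: y* = (0, 1, 1.25).
  dual value b^T y* = 72.
Strong duality: c^T x* = b^T y*. Confirmed.

72


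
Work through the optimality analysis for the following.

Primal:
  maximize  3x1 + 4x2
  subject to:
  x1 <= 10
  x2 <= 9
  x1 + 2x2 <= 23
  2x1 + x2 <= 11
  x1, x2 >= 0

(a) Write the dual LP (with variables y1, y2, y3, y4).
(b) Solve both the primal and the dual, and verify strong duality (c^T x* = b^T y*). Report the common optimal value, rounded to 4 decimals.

The standard primal-dual pair for 'max c^T x s.t. A x <= b, x >= 0' is:
  Dual:  min b^T y  s.t.  A^T y >= c,  y >= 0.

So the dual LP is:
  minimize  10y1 + 9y2 + 23y3 + 11y4
  subject to:
    y1 + y3 + 2y4 >= 3
    y2 + 2y3 + y4 >= 4
    y1, y2, y3, y4 >= 0

Solving the primal: x* = (1, 9).
  primal value c^T x* = 39.
Solving the dual: y* = (0, 2.5, 0, 1.5).
  dual value b^T y* = 39.
Strong duality: c^T x* = b^T y*. Confirmed.

39


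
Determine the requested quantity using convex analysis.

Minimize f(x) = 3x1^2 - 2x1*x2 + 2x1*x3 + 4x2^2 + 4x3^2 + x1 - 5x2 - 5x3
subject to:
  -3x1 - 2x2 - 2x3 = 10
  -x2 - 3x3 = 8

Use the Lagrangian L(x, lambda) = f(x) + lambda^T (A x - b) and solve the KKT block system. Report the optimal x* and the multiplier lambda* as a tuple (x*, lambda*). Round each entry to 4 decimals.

Form the Lagrangian:
  L(x, lambda) = (1/2) x^T Q x + c^T x + lambda^T (A x - b)
Stationarity (grad_x L = 0): Q x + c + A^T lambda = 0.
Primal feasibility: A x = b.

This gives the KKT block system:
  [ Q   A^T ] [ x     ]   [-c ]
  [ A    0  ] [ lambda ] = [ b ]

Solving the linear system:
  x*      = (-1.0556, -1.125, -2.2917)
  lambda* = (-2.5556, -6.7778)
  f(x*)   = 47.9028

x* = (-1.0556, -1.125, -2.2917), lambda* = (-2.5556, -6.7778)


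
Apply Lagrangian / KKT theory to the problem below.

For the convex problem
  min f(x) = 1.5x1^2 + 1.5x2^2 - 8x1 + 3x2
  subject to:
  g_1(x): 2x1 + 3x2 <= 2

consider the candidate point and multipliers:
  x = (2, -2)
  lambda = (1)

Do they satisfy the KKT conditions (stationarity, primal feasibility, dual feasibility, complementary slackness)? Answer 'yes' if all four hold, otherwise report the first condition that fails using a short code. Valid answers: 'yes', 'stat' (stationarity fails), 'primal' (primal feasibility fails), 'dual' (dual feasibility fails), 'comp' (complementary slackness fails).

Gradient of f: grad f(x) = Q x + c = (-2, -3)
Constraint values g_i(x) = a_i^T x - b_i:
  g_1((2, -2)) = -4
Stationarity residual: grad f(x) + sum_i lambda_i a_i = (0, 0)
  -> stationarity OK
Primal feasibility (all g_i <= 0): OK
Dual feasibility (all lambda_i >= 0): OK
Complementary slackness (lambda_i * g_i(x) = 0 for all i): FAILS

Verdict: the first failing condition is complementary_slackness -> comp.

comp


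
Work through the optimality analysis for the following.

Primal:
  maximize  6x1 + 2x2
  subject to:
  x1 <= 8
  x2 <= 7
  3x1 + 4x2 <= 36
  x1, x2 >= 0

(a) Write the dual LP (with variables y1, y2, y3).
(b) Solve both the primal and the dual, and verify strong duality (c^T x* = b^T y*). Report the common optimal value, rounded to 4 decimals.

The standard primal-dual pair for 'max c^T x s.t. A x <= b, x >= 0' is:
  Dual:  min b^T y  s.t.  A^T y >= c,  y >= 0.

So the dual LP is:
  minimize  8y1 + 7y2 + 36y3
  subject to:
    y1 + 3y3 >= 6
    y2 + 4y3 >= 2
    y1, y2, y3 >= 0

Solving the primal: x* = (8, 3).
  primal value c^T x* = 54.
Solving the dual: y* = (4.5, 0, 0.5).
  dual value b^T y* = 54.
Strong duality: c^T x* = b^T y*. Confirmed.

54


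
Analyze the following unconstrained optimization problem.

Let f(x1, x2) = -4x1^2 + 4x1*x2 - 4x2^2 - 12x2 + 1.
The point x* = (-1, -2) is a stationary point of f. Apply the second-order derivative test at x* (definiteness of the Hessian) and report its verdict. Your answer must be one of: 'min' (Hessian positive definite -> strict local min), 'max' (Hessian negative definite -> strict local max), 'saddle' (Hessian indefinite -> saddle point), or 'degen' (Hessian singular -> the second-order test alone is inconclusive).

Compute the Hessian H = grad^2 f:
  H = [[-8, 4], [4, -8]]
Verify stationarity: grad f(x*) = H x* + g = (0, 0).
Eigenvalues of H: -12, -4.
Both eigenvalues < 0, so H is negative definite -> x* is a strict local max.

max


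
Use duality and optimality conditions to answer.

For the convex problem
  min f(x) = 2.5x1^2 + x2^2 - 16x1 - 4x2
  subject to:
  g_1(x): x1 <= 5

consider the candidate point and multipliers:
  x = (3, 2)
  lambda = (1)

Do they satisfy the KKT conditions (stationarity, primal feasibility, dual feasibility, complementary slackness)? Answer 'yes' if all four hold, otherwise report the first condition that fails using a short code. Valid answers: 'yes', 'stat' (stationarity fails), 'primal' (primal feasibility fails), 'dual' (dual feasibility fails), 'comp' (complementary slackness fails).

Gradient of f: grad f(x) = Q x + c = (-1, 0)
Constraint values g_i(x) = a_i^T x - b_i:
  g_1((3, 2)) = -2
Stationarity residual: grad f(x) + sum_i lambda_i a_i = (0, 0)
  -> stationarity OK
Primal feasibility (all g_i <= 0): OK
Dual feasibility (all lambda_i >= 0): OK
Complementary slackness (lambda_i * g_i(x) = 0 for all i): FAILS

Verdict: the first failing condition is complementary_slackness -> comp.

comp


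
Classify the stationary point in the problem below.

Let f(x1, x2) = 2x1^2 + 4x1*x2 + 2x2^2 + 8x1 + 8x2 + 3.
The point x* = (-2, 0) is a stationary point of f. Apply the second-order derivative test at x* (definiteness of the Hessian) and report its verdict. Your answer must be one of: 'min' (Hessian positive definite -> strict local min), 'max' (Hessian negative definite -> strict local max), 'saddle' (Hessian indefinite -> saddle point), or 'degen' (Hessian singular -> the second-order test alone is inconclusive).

Compute the Hessian H = grad^2 f:
  H = [[4, 4], [4, 4]]
Verify stationarity: grad f(x*) = H x* + g = (0, 0).
Eigenvalues of H: 0, 8.
H has a zero eigenvalue (singular; positive semidefinite but not definite), so H is neither positive definite, negative definite, nor indefinite. The second-order test alone is inconclusive -> degen.
(Indeed, f is constant along the null direction of H through x*, so x* is not a strict local extremum.)

degen


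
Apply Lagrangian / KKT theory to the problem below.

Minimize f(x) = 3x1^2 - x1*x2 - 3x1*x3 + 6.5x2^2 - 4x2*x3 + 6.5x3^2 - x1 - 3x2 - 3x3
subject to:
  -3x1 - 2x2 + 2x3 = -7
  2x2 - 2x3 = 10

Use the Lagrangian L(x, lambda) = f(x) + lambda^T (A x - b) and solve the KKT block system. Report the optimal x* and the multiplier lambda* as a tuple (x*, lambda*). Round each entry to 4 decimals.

Form the Lagrangian:
  L(x, lambda) = (1/2) x^T Q x + c^T x + lambda^T (A x - b)
Stationarity (grad_x L = 0): Q x + c + A^T lambda = 0.
Primal feasibility: A x = b.

This gives the KKT block system:
  [ Q   A^T ] [ x     ]   [-c ]
  [ A    0  ] [ lambda ] = [ b ]

Solving the linear system:
  x*      = (-1, 2.6111, -2.3889)
  lambda* = (-0.8148, -21.5648)
  f(x*)   = 105.1389

x* = (-1, 2.6111, -2.3889), lambda* = (-0.8148, -21.5648)


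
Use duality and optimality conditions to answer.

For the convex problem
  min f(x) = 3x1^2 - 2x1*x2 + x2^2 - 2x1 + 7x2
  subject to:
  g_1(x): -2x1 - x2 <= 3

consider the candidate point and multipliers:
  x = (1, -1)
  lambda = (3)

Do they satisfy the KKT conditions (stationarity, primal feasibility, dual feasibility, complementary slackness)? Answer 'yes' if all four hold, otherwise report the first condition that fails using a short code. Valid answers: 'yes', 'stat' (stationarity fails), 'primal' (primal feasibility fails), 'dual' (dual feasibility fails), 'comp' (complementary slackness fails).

Gradient of f: grad f(x) = Q x + c = (6, 3)
Constraint values g_i(x) = a_i^T x - b_i:
  g_1((1, -1)) = -4
Stationarity residual: grad f(x) + sum_i lambda_i a_i = (0, 0)
  -> stationarity OK
Primal feasibility (all g_i <= 0): OK
Dual feasibility (all lambda_i >= 0): OK
Complementary slackness (lambda_i * g_i(x) = 0 for all i): FAILS

Verdict: the first failing condition is complementary_slackness -> comp.

comp


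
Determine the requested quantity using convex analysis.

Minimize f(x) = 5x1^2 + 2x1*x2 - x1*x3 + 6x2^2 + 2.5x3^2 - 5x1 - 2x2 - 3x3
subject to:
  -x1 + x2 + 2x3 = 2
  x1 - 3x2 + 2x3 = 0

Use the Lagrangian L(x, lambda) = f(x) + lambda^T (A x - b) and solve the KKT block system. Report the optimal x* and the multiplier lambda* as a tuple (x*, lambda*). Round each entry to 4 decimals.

Form the Lagrangian:
  L(x, lambda) = (1/2) x^T Q x + c^T x + lambda^T (A x - b)
Stationarity (grad_x L = 0): Q x + c + A^T lambda = 0.
Primal feasibility: A x = b.

This gives the KKT block system:
  [ Q   A^T ] [ x     ]   [-c ]
  [ A    0  ] [ lambda ] = [ b ]

Solving the linear system:
  x*      = (0.173, 0.5865, 0.7932)
  lambda* = (-1.6435, 1.2468)
  f(x*)   = -0.5654

x* = (0.173, 0.5865, 0.7932), lambda* = (-1.6435, 1.2468)


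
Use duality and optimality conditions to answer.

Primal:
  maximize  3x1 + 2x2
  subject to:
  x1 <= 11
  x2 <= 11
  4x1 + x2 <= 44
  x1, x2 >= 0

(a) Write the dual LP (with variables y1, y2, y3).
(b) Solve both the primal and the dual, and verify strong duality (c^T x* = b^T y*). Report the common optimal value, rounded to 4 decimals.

The standard primal-dual pair for 'max c^T x s.t. A x <= b, x >= 0' is:
  Dual:  min b^T y  s.t.  A^T y >= c,  y >= 0.

So the dual LP is:
  minimize  11y1 + 11y2 + 44y3
  subject to:
    y1 + 4y3 >= 3
    y2 + y3 >= 2
    y1, y2, y3 >= 0

Solving the primal: x* = (8.25, 11).
  primal value c^T x* = 46.75.
Solving the dual: y* = (0, 1.25, 0.75).
  dual value b^T y* = 46.75.
Strong duality: c^T x* = b^T y*. Confirmed.

46.75


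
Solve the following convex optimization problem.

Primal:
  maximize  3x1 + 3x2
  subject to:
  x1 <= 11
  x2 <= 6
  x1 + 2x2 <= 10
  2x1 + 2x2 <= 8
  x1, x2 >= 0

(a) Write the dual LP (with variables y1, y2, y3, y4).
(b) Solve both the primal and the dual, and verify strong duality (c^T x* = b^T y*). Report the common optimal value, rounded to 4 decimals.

The standard primal-dual pair for 'max c^T x s.t. A x <= b, x >= 0' is:
  Dual:  min b^T y  s.t.  A^T y >= c,  y >= 0.

So the dual LP is:
  minimize  11y1 + 6y2 + 10y3 + 8y4
  subject to:
    y1 + y3 + 2y4 >= 3
    y2 + 2y3 + 2y4 >= 3
    y1, y2, y3, y4 >= 0

Solving the primal: x* = (4, 0).
  primal value c^T x* = 12.
Solving the dual: y* = (0, 0, 0, 1.5).
  dual value b^T y* = 12.
Strong duality: c^T x* = b^T y*. Confirmed.

12


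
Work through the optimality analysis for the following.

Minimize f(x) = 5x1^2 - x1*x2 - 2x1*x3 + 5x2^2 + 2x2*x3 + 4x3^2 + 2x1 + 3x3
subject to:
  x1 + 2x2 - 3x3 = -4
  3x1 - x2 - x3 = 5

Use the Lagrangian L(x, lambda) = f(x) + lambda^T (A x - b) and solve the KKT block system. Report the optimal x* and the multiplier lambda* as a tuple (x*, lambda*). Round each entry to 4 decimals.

Form the Lagrangian:
  L(x, lambda) = (1/2) x^T Q x + c^T x + lambda^T (A x - b)
Stationarity (grad_x L = 0): Q x + c + A^T lambda = 0.
Primal feasibility: A x = b.

This gives the KKT block system:
  [ Q   A^T ] [ x     ]   [-c ]
  [ A    0  ] [ lambda ] = [ b ]

Solving the linear system:
  x*      = (1.4837, -1.4261, 0.8771)
  lambda* = (3.6376, -6.7154)
  f(x*)   = 26.8631

x* = (1.4837, -1.4261, 0.8771), lambda* = (3.6376, -6.7154)


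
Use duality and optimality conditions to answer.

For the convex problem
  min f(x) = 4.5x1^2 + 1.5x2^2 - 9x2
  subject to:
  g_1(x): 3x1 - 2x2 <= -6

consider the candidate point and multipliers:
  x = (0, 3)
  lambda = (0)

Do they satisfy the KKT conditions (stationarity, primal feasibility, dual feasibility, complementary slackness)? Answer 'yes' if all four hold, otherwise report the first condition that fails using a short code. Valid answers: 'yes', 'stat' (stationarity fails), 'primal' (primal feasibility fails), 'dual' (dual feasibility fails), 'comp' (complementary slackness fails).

Gradient of f: grad f(x) = Q x + c = (0, 0)
Constraint values g_i(x) = a_i^T x - b_i:
  g_1((0, 3)) = 0
Stationarity residual: grad f(x) + sum_i lambda_i a_i = (0, 0)
  -> stationarity OK
Primal feasibility (all g_i <= 0): OK
Dual feasibility (all lambda_i >= 0): OK
Complementary slackness (lambda_i * g_i(x) = 0 for all i): OK

Verdict: yes, KKT holds.

yes


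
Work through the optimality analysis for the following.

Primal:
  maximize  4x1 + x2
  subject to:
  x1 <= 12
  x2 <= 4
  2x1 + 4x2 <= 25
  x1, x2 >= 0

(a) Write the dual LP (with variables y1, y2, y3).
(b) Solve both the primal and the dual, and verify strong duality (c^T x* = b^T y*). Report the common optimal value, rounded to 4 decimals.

The standard primal-dual pair for 'max c^T x s.t. A x <= b, x >= 0' is:
  Dual:  min b^T y  s.t.  A^T y >= c,  y >= 0.

So the dual LP is:
  minimize  12y1 + 4y2 + 25y3
  subject to:
    y1 + 2y3 >= 4
    y2 + 4y3 >= 1
    y1, y2, y3 >= 0

Solving the primal: x* = (12, 0.25).
  primal value c^T x* = 48.25.
Solving the dual: y* = (3.5, 0, 0.25).
  dual value b^T y* = 48.25.
Strong duality: c^T x* = b^T y*. Confirmed.

48.25


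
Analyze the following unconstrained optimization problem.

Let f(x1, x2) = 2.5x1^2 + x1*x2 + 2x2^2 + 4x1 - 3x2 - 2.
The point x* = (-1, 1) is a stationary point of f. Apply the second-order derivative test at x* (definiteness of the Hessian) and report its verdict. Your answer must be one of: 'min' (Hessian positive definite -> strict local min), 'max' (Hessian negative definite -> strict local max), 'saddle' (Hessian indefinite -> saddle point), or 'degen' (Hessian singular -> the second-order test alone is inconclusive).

Compute the Hessian H = grad^2 f:
  H = [[5, 1], [1, 4]]
Verify stationarity: grad f(x*) = H x* + g = (0, 0).
Eigenvalues of H: 3.382, 5.618.
Both eigenvalues > 0, so H is positive definite -> x* is a strict local min.

min


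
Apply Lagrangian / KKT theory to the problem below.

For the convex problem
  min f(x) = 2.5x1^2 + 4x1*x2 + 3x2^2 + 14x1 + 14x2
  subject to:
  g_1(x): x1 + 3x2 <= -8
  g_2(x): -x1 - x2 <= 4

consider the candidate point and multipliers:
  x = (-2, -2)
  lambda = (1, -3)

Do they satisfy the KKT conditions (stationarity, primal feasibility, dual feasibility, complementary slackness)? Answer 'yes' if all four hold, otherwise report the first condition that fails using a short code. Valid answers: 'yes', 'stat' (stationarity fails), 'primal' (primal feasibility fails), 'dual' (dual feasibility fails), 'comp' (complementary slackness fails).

Gradient of f: grad f(x) = Q x + c = (-4, -6)
Constraint values g_i(x) = a_i^T x - b_i:
  g_1((-2, -2)) = 0
  g_2((-2, -2)) = 0
Stationarity residual: grad f(x) + sum_i lambda_i a_i = (0, 0)
  -> stationarity OK
Primal feasibility (all g_i <= 0): OK
Dual feasibility (all lambda_i >= 0): FAILS
Complementary slackness (lambda_i * g_i(x) = 0 for all i): OK

Verdict: the first failing condition is dual_feasibility -> dual.

dual


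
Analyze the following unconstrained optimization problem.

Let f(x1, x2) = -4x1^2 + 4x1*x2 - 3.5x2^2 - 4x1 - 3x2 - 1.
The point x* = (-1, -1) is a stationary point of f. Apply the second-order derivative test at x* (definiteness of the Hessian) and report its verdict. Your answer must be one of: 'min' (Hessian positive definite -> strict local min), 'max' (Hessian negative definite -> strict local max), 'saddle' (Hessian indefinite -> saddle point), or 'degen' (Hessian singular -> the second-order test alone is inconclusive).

Compute the Hessian H = grad^2 f:
  H = [[-8, 4], [4, -7]]
Verify stationarity: grad f(x*) = H x* + g = (0, 0).
Eigenvalues of H: -11.5311, -3.4689.
Both eigenvalues < 0, so H is negative definite -> x* is a strict local max.

max


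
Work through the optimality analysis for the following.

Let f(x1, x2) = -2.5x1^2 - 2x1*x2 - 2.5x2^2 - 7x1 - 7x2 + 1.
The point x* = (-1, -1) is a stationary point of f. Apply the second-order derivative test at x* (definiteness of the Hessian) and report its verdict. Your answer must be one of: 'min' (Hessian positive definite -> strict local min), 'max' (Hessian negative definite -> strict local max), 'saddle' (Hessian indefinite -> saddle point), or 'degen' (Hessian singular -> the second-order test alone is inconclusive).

Compute the Hessian H = grad^2 f:
  H = [[-5, -2], [-2, -5]]
Verify stationarity: grad f(x*) = H x* + g = (0, 0).
Eigenvalues of H: -7, -3.
Both eigenvalues < 0, so H is negative definite -> x* is a strict local max.

max


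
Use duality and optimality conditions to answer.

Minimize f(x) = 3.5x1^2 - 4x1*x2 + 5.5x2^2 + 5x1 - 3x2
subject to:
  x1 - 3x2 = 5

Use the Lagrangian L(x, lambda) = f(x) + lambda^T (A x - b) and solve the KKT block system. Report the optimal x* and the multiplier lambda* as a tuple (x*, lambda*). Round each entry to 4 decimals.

Form the Lagrangian:
  L(x, lambda) = (1/2) x^T Q x + c^T x + lambda^T (A x - b)
Stationarity (grad_x L = 0): Q x + c + A^T lambda = 0.
Primal feasibility: A x = b.

This gives the KKT block system:
  [ Q   A^T ] [ x     ]   [-c ]
  [ A    0  ] [ lambda ] = [ b ]

Solving the linear system:
  x*      = (-0.82, -1.94)
  lambda* = (-7.02)
  f(x*)   = 18.41

x* = (-0.82, -1.94), lambda* = (-7.02)


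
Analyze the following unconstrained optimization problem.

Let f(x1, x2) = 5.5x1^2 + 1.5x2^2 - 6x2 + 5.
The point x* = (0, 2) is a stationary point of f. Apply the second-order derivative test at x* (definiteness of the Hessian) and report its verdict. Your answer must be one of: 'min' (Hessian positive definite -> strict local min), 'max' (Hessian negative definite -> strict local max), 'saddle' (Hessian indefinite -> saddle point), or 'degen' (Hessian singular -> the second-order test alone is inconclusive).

Compute the Hessian H = grad^2 f:
  H = [[11, 0], [0, 3]]
Verify stationarity: grad f(x*) = H x* + g = (0, 0).
Eigenvalues of H: 3, 11.
Both eigenvalues > 0, so H is positive definite -> x* is a strict local min.

min


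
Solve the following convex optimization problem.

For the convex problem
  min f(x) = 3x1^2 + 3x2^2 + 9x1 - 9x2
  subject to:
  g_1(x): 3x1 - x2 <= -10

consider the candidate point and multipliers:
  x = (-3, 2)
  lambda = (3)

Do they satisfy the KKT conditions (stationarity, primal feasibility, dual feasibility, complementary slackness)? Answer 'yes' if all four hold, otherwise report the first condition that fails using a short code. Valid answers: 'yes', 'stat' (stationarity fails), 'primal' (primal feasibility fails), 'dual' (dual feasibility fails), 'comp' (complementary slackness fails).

Gradient of f: grad f(x) = Q x + c = (-9, 3)
Constraint values g_i(x) = a_i^T x - b_i:
  g_1((-3, 2)) = -1
Stationarity residual: grad f(x) + sum_i lambda_i a_i = (0, 0)
  -> stationarity OK
Primal feasibility (all g_i <= 0): OK
Dual feasibility (all lambda_i >= 0): OK
Complementary slackness (lambda_i * g_i(x) = 0 for all i): FAILS

Verdict: the first failing condition is complementary_slackness -> comp.

comp


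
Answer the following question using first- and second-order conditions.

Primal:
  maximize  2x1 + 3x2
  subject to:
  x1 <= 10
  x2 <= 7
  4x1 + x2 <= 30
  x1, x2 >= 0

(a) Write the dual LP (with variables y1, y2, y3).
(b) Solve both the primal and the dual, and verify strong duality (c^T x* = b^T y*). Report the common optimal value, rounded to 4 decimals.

The standard primal-dual pair for 'max c^T x s.t. A x <= b, x >= 0' is:
  Dual:  min b^T y  s.t.  A^T y >= c,  y >= 0.

So the dual LP is:
  minimize  10y1 + 7y2 + 30y3
  subject to:
    y1 + 4y3 >= 2
    y2 + y3 >= 3
    y1, y2, y3 >= 0

Solving the primal: x* = (5.75, 7).
  primal value c^T x* = 32.5.
Solving the dual: y* = (0, 2.5, 0.5).
  dual value b^T y* = 32.5.
Strong duality: c^T x* = b^T y*. Confirmed.

32.5


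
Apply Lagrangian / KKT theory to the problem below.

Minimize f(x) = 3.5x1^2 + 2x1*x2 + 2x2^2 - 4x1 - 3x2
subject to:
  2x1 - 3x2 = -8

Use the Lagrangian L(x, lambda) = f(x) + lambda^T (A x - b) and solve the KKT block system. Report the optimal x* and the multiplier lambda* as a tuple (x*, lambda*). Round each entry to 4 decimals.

Form the Lagrangian:
  L(x, lambda) = (1/2) x^T Q x + c^T x + lambda^T (A x - b)
Stationarity (grad_x L = 0): Q x + c + A^T lambda = 0.
Primal feasibility: A x = b.

This gives the KKT block system:
  [ Q   A^T ] [ x     ]   [-c ]
  [ A    0  ] [ lambda ] = [ b ]

Solving the linear system:
  x*      = (-0.5631, 2.2913)
  lambda* = (1.6796)
  f(x*)   = 4.4078

x* = (-0.5631, 2.2913), lambda* = (1.6796)


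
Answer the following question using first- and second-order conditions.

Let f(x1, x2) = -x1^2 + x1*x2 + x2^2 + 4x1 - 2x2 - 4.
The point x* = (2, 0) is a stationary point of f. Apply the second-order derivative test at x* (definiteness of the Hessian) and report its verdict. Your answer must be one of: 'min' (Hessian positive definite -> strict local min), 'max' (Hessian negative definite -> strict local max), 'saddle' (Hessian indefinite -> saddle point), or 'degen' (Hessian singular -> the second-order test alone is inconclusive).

Compute the Hessian H = grad^2 f:
  H = [[-2, 1], [1, 2]]
Verify stationarity: grad f(x*) = H x* + g = (0, 0).
Eigenvalues of H: -2.2361, 2.2361.
Eigenvalues have mixed signs, so H is indefinite -> x* is a saddle point.

saddle


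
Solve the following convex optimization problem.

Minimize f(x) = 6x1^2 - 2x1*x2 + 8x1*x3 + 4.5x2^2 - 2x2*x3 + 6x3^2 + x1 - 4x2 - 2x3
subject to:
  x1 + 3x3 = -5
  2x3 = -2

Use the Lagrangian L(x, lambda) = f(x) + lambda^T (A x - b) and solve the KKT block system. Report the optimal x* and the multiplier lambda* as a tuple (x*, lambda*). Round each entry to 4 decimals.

Form the Lagrangian:
  L(x, lambda) = (1/2) x^T Q x + c^T x + lambda^T (A x - b)
Stationarity (grad_x L = 0): Q x + c + A^T lambda = 0.
Primal feasibility: A x = b.

This gives the KKT block system:
  [ Q   A^T ] [ x     ]   [-c ]
  [ A    0  ] [ lambda ] = [ b ]

Solving the linear system:
  x*      = (-2, -0.2222, -1)
  lambda* = (30.5556, -31.0556)
  f(x*)   = 45.7778

x* = (-2, -0.2222, -1), lambda* = (30.5556, -31.0556)


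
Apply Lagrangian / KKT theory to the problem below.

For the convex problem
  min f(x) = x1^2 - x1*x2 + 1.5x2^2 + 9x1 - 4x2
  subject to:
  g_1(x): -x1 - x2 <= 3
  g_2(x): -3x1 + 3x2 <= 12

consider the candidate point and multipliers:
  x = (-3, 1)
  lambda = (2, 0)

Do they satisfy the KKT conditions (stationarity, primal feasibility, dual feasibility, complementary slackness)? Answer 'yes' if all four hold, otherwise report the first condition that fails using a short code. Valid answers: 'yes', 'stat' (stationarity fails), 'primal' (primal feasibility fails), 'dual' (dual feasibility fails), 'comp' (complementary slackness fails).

Gradient of f: grad f(x) = Q x + c = (2, 2)
Constraint values g_i(x) = a_i^T x - b_i:
  g_1((-3, 1)) = -1
  g_2((-3, 1)) = 0
Stationarity residual: grad f(x) + sum_i lambda_i a_i = (0, 0)
  -> stationarity OK
Primal feasibility (all g_i <= 0): OK
Dual feasibility (all lambda_i >= 0): OK
Complementary slackness (lambda_i * g_i(x) = 0 for all i): FAILS

Verdict: the first failing condition is complementary_slackness -> comp.

comp


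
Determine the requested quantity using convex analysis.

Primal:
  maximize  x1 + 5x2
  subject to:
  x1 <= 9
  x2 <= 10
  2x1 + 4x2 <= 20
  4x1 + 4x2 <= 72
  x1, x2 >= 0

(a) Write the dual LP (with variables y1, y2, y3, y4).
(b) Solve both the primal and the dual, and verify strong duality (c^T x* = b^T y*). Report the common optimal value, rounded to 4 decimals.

The standard primal-dual pair for 'max c^T x s.t. A x <= b, x >= 0' is:
  Dual:  min b^T y  s.t.  A^T y >= c,  y >= 0.

So the dual LP is:
  minimize  9y1 + 10y2 + 20y3 + 72y4
  subject to:
    y1 + 2y3 + 4y4 >= 1
    y2 + 4y3 + 4y4 >= 5
    y1, y2, y3, y4 >= 0

Solving the primal: x* = (0, 5).
  primal value c^T x* = 25.
Solving the dual: y* = (0, 0, 1.25, 0).
  dual value b^T y* = 25.
Strong duality: c^T x* = b^T y*. Confirmed.

25


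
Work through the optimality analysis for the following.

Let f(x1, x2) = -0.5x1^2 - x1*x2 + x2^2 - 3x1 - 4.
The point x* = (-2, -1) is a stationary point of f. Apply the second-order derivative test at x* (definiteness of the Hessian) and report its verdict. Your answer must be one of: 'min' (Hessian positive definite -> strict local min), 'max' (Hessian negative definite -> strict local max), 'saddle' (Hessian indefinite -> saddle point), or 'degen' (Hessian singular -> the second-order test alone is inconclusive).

Compute the Hessian H = grad^2 f:
  H = [[-1, -1], [-1, 2]]
Verify stationarity: grad f(x*) = H x* + g = (0, 0).
Eigenvalues of H: -1.3028, 2.3028.
Eigenvalues have mixed signs, so H is indefinite -> x* is a saddle point.

saddle


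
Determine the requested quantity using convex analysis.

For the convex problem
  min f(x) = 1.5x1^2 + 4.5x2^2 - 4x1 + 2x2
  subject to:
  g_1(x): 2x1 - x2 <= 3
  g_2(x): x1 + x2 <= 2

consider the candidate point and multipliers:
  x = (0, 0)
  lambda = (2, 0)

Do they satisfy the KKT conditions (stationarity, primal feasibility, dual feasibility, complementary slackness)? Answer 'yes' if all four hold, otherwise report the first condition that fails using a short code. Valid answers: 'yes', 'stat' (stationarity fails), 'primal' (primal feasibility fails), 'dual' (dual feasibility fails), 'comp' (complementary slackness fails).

Gradient of f: grad f(x) = Q x + c = (-4, 2)
Constraint values g_i(x) = a_i^T x - b_i:
  g_1((0, 0)) = -3
  g_2((0, 0)) = -2
Stationarity residual: grad f(x) + sum_i lambda_i a_i = (0, 0)
  -> stationarity OK
Primal feasibility (all g_i <= 0): OK
Dual feasibility (all lambda_i >= 0): OK
Complementary slackness (lambda_i * g_i(x) = 0 for all i): FAILS

Verdict: the first failing condition is complementary_slackness -> comp.

comp


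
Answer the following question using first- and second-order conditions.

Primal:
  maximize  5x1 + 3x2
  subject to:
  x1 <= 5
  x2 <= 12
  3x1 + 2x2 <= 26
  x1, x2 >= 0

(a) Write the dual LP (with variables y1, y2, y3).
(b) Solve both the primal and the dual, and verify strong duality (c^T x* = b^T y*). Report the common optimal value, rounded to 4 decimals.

The standard primal-dual pair for 'max c^T x s.t. A x <= b, x >= 0' is:
  Dual:  min b^T y  s.t.  A^T y >= c,  y >= 0.

So the dual LP is:
  minimize  5y1 + 12y2 + 26y3
  subject to:
    y1 + 3y3 >= 5
    y2 + 2y3 >= 3
    y1, y2, y3 >= 0

Solving the primal: x* = (5, 5.5).
  primal value c^T x* = 41.5.
Solving the dual: y* = (0.5, 0, 1.5).
  dual value b^T y* = 41.5.
Strong duality: c^T x* = b^T y*. Confirmed.

41.5


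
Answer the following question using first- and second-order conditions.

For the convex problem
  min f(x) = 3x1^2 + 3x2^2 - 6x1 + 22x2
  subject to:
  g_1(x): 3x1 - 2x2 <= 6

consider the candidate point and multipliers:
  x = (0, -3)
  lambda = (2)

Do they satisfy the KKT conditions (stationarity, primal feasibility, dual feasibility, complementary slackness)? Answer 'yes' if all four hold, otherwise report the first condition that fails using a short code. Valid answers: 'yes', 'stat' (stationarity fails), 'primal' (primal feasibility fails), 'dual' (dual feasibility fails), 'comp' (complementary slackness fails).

Gradient of f: grad f(x) = Q x + c = (-6, 4)
Constraint values g_i(x) = a_i^T x - b_i:
  g_1((0, -3)) = 0
Stationarity residual: grad f(x) + sum_i lambda_i a_i = (0, 0)
  -> stationarity OK
Primal feasibility (all g_i <= 0): OK
Dual feasibility (all lambda_i >= 0): OK
Complementary slackness (lambda_i * g_i(x) = 0 for all i): OK

Verdict: yes, KKT holds.

yes


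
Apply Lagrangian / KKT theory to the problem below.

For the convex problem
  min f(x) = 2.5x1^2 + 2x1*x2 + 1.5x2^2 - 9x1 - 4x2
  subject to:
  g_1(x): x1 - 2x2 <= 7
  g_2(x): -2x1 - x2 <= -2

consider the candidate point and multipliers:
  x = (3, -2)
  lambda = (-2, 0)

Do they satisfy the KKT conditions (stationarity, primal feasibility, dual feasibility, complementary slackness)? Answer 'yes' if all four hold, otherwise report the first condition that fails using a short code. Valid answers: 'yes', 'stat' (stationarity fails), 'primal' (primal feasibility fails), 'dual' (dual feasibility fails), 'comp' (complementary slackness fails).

Gradient of f: grad f(x) = Q x + c = (2, -4)
Constraint values g_i(x) = a_i^T x - b_i:
  g_1((3, -2)) = 0
  g_2((3, -2)) = -2
Stationarity residual: grad f(x) + sum_i lambda_i a_i = (0, 0)
  -> stationarity OK
Primal feasibility (all g_i <= 0): OK
Dual feasibility (all lambda_i >= 0): FAILS
Complementary slackness (lambda_i * g_i(x) = 0 for all i): OK

Verdict: the first failing condition is dual_feasibility -> dual.

dual


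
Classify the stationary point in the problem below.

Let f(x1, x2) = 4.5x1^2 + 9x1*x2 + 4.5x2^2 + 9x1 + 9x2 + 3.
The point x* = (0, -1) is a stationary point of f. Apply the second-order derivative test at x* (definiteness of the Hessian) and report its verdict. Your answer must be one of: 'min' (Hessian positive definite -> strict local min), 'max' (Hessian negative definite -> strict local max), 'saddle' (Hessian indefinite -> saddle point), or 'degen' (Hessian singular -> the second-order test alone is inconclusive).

Compute the Hessian H = grad^2 f:
  H = [[9, 9], [9, 9]]
Verify stationarity: grad f(x*) = H x* + g = (0, 0).
Eigenvalues of H: 0, 18.
H has a zero eigenvalue (singular; positive semidefinite but not definite), so H is neither positive definite, negative definite, nor indefinite. The second-order test alone is inconclusive -> degen.
(Indeed, f is constant along the null direction of H through x*, so x* is not a strict local extremum.)

degen


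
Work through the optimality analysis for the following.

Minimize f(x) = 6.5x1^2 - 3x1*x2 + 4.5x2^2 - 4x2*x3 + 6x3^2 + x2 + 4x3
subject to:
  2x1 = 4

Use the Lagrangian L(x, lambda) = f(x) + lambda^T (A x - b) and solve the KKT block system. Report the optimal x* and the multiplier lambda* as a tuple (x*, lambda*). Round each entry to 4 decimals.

Form the Lagrangian:
  L(x, lambda) = (1/2) x^T Q x + c^T x + lambda^T (A x - b)
Stationarity (grad_x L = 0): Q x + c + A^T lambda = 0.
Primal feasibility: A x = b.

This gives the KKT block system:
  [ Q   A^T ] [ x     ]   [-c ]
  [ A    0  ] [ lambda ] = [ b ]

Solving the linear system:
  x*      = (2, 0.4783, -0.1739)
  lambda* = (-12.2826)
  f(x*)   = 24.4565

x* = (2, 0.4783, -0.1739), lambda* = (-12.2826)


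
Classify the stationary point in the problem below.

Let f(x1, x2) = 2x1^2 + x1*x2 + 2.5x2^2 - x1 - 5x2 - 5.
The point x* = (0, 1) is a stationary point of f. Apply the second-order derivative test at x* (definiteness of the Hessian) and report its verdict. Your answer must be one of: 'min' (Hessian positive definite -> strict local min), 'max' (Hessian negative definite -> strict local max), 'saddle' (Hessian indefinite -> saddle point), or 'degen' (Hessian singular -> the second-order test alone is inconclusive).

Compute the Hessian H = grad^2 f:
  H = [[4, 1], [1, 5]]
Verify stationarity: grad f(x*) = H x* + g = (0, 0).
Eigenvalues of H: 3.382, 5.618.
Both eigenvalues > 0, so H is positive definite -> x* is a strict local min.

min


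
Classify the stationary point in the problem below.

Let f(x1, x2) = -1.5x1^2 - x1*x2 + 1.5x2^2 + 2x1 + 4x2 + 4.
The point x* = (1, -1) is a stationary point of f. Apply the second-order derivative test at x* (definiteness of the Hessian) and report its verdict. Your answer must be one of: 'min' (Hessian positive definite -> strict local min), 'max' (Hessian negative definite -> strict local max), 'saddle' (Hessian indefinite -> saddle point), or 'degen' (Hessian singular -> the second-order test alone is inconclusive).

Compute the Hessian H = grad^2 f:
  H = [[-3, -1], [-1, 3]]
Verify stationarity: grad f(x*) = H x* + g = (0, 0).
Eigenvalues of H: -3.1623, 3.1623.
Eigenvalues have mixed signs, so H is indefinite -> x* is a saddle point.

saddle


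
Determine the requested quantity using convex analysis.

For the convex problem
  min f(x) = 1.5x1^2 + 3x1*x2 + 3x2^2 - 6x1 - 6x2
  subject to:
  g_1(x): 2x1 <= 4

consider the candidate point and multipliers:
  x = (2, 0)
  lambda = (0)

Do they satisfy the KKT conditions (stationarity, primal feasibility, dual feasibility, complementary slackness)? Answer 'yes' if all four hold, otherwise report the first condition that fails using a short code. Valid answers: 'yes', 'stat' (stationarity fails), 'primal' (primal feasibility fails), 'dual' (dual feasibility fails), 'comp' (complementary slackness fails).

Gradient of f: grad f(x) = Q x + c = (0, 0)
Constraint values g_i(x) = a_i^T x - b_i:
  g_1((2, 0)) = 0
Stationarity residual: grad f(x) + sum_i lambda_i a_i = (0, 0)
  -> stationarity OK
Primal feasibility (all g_i <= 0): OK
Dual feasibility (all lambda_i >= 0): OK
Complementary slackness (lambda_i * g_i(x) = 0 for all i): OK

Verdict: yes, KKT holds.

yes


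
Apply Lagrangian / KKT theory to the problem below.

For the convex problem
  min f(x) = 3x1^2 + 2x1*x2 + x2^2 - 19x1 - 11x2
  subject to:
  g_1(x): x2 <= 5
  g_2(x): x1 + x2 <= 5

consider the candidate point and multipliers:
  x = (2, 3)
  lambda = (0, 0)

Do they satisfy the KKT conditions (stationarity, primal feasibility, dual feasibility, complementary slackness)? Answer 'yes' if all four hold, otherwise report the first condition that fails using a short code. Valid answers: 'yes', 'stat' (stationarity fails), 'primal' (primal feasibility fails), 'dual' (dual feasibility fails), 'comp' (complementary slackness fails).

Gradient of f: grad f(x) = Q x + c = (-1, -1)
Constraint values g_i(x) = a_i^T x - b_i:
  g_1((2, 3)) = -2
  g_2((2, 3)) = 0
Stationarity residual: grad f(x) + sum_i lambda_i a_i = (-1, -1)
  -> stationarity FAILS
Primal feasibility (all g_i <= 0): OK
Dual feasibility (all lambda_i >= 0): OK
Complementary slackness (lambda_i * g_i(x) = 0 for all i): OK

Verdict: the first failing condition is stationarity -> stat.

stat


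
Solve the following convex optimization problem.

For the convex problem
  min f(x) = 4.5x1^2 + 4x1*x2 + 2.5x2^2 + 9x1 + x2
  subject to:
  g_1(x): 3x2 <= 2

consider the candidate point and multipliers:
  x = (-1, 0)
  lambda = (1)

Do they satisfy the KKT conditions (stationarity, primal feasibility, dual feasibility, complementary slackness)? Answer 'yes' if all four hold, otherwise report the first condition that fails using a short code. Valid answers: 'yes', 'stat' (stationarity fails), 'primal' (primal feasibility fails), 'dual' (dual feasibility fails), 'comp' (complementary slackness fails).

Gradient of f: grad f(x) = Q x + c = (0, -3)
Constraint values g_i(x) = a_i^T x - b_i:
  g_1((-1, 0)) = -2
Stationarity residual: grad f(x) + sum_i lambda_i a_i = (0, 0)
  -> stationarity OK
Primal feasibility (all g_i <= 0): OK
Dual feasibility (all lambda_i >= 0): OK
Complementary slackness (lambda_i * g_i(x) = 0 for all i): FAILS

Verdict: the first failing condition is complementary_slackness -> comp.

comp
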